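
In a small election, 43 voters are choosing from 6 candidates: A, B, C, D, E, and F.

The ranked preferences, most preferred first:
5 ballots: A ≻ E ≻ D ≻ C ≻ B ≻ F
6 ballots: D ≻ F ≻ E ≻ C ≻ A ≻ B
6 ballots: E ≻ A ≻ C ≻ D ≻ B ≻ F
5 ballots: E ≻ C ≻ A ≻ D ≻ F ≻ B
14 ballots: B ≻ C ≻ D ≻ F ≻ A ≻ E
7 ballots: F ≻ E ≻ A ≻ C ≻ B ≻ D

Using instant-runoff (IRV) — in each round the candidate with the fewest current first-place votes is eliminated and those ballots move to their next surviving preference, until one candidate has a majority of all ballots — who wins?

Round 1: A 5, B 14, C 0, D 6, E 11, F 7. C eliminated.
Round 2: A 5, B 14, D 6, E 11, F 7. A eliminated.
Round 3: B 14, D 6, E 16, F 7. D eliminated.
Round 4: B 14, E 16, F 13. F eliminated.
Round 5: B 14, E 29. E has a majority (≥22).

E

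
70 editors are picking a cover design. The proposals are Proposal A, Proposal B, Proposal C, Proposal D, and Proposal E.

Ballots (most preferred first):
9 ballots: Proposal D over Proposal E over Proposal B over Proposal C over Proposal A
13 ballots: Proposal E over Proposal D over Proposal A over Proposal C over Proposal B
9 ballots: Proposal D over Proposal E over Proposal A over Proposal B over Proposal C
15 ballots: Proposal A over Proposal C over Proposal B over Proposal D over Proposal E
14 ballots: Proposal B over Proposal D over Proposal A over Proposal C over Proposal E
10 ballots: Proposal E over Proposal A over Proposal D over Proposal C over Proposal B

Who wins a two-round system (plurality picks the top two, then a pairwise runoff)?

Round 1 first-place votes: Proposal A 15, Proposal B 14, Proposal C 0, Proposal D 18, Proposal E 23. Proposal E and Proposal D advance.
Runoff: Proposal E is ranked above Proposal D on 23 ballots, Proposal D above Proposal E on 47.

Proposal D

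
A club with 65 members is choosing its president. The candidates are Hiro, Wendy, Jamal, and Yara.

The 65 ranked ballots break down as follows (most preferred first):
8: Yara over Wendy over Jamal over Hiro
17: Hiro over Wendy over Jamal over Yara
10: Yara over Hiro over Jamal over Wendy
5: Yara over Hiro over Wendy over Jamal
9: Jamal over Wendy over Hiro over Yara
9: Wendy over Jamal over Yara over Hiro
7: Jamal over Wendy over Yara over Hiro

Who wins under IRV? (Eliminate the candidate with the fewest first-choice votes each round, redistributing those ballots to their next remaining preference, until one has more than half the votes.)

Round 1: Hiro 17, Wendy 9, Jamal 16, Yara 23. Wendy eliminated.
Round 2: Hiro 17, Jamal 25, Yara 23. Hiro eliminated.
Round 3: Jamal 42, Yara 23. Jamal has a majority (≥33).

Jamal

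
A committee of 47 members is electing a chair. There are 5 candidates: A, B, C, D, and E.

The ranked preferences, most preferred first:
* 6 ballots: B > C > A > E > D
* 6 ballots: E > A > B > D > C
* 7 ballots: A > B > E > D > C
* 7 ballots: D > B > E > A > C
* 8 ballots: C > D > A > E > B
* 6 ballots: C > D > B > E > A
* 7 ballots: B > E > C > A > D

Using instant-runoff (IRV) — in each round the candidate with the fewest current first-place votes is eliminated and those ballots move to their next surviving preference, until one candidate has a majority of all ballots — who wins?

B

Round 1: A 7, B 13, C 14, D 7, E 6. E eliminated.
Round 2: A 13, B 13, C 14, D 7. D eliminated.
Round 3: A 13, B 20, C 14. A eliminated.
Round 4: B 33, C 14. B has a majority (≥24).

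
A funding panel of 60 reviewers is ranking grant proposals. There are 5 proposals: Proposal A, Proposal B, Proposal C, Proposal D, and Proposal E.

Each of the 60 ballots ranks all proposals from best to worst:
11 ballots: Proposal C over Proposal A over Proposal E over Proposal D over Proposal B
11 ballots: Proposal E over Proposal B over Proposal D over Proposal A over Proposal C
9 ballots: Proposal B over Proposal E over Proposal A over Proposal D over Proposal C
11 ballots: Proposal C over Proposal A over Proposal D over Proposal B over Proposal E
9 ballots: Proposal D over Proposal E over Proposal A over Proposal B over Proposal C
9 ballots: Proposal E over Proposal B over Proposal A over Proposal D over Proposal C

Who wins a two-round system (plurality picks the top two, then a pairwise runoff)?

Round 1 first-place votes: Proposal A 0, Proposal B 9, Proposal C 22, Proposal D 9, Proposal E 20. Proposal C and Proposal E advance.
Runoff: Proposal C is ranked above Proposal E on 22 ballots, Proposal E above Proposal C on 38.

Proposal E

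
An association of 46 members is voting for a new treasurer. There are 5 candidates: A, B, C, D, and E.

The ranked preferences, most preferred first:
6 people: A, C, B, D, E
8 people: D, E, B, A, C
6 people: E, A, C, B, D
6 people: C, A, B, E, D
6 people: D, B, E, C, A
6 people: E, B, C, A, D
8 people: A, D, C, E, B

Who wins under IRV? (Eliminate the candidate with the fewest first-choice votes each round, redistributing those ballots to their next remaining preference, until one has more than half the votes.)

Round 1: A 14, B 0, C 6, D 14, E 12. B eliminated.
Round 2: A 14, C 6, D 14, E 12. C eliminated.
Round 3: A 20, D 14, E 12. E eliminated.
Round 4: A 32, D 14. A has a majority (≥24).

A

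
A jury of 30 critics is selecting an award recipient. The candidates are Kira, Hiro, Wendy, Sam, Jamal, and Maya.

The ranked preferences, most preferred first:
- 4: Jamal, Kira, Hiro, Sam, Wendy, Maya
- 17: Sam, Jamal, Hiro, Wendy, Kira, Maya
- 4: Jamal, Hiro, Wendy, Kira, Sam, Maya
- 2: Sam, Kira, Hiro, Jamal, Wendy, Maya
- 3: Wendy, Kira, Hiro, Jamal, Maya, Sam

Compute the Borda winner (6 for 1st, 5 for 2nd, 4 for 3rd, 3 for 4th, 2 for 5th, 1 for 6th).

Jamal

Kira: 4×5 + 17×2 + 4×3 + 2×5 + 3×5 = 91
Hiro: 4×4 + 17×4 + 4×5 + 2×4 + 3×4 = 124
Wendy: 4×2 + 17×3 + 4×4 + 2×2 + 3×6 = 97
Sam: 4×3 + 17×6 + 4×2 + 2×6 + 3×1 = 137
Jamal: 4×6 + 17×5 + 4×6 + 2×3 + 3×3 = 148
Maya: 4×1 + 17×1 + 4×1 + 2×1 + 3×2 = 33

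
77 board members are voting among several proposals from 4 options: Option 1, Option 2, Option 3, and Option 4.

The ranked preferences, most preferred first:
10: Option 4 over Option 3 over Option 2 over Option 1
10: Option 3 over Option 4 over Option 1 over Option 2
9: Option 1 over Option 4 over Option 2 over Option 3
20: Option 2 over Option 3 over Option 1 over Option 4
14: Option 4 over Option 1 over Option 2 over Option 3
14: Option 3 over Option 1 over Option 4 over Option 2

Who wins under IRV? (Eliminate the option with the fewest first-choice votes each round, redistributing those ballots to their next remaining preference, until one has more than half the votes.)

Round 1: Option 1 9, Option 2 20, Option 3 24, Option 4 24. Option 1 eliminated.
Round 2: Option 2 20, Option 3 24, Option 4 33. Option 2 eliminated.
Round 3: Option 3 44, Option 4 33. Option 3 has a majority (≥39).

Option 3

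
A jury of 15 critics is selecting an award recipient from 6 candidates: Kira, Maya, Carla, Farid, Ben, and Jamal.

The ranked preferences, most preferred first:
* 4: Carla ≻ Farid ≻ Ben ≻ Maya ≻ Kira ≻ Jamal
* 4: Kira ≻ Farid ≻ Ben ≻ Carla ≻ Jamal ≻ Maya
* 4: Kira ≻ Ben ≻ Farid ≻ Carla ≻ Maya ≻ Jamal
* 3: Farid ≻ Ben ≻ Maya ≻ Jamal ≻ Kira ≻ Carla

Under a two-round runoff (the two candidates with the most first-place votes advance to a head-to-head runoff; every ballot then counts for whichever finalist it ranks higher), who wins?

Kira

Round 1 first-place votes: Kira 8, Maya 0, Carla 4, Farid 3, Ben 0, Jamal 0. Kira and Carla advance.
Runoff: Kira is ranked above Carla on 11 ballots, Carla above Kira on 4.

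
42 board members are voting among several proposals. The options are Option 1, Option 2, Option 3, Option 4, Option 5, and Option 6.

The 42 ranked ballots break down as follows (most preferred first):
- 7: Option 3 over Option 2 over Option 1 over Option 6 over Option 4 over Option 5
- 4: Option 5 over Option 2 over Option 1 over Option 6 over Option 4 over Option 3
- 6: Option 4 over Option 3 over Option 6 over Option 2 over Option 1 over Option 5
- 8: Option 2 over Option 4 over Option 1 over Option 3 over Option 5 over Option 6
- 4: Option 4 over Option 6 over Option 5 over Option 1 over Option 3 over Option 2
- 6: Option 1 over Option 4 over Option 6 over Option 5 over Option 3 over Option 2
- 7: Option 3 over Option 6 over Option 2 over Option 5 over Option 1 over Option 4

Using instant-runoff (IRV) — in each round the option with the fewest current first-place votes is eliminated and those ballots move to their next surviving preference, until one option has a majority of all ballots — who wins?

Round 1: Option 1 6, Option 2 8, Option 3 14, Option 4 10, Option 5 4, Option 6 0. Option 6 eliminated.
Round 2: Option 1 6, Option 2 8, Option 3 14, Option 4 10, Option 5 4. Option 5 eliminated.
Round 3: Option 1 6, Option 2 12, Option 3 14, Option 4 10. Option 1 eliminated.
Round 4: Option 2 12, Option 3 14, Option 4 16. Option 2 eliminated.
Round 5: Option 3 14, Option 4 28. Option 4 has a majority (≥22).

Option 4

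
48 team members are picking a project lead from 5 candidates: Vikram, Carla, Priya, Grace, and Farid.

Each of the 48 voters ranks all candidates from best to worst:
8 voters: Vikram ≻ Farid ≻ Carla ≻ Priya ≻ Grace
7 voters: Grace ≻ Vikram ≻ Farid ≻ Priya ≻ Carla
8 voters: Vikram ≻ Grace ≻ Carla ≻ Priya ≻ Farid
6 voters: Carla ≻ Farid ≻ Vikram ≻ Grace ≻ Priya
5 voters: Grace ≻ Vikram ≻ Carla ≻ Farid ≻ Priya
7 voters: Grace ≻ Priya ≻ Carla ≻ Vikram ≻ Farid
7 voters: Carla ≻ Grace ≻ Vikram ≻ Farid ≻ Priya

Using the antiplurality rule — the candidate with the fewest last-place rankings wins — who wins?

Vikram

Last-place votes: Vikram 0, Carla 7, Priya 18, Grace 8, Farid 15.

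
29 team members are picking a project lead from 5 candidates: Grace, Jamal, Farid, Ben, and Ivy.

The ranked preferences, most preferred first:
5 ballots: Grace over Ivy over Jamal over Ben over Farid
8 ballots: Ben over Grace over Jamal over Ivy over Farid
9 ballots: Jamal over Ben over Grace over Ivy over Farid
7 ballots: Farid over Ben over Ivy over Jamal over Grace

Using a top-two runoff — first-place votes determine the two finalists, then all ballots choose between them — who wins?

Round 1 first-place votes: Grace 5, Jamal 9, Farid 7, Ben 8, Ivy 0. Jamal and Ben advance.
Runoff: Jamal is ranked above Ben on 14 ballots, Ben above Jamal on 15.

Ben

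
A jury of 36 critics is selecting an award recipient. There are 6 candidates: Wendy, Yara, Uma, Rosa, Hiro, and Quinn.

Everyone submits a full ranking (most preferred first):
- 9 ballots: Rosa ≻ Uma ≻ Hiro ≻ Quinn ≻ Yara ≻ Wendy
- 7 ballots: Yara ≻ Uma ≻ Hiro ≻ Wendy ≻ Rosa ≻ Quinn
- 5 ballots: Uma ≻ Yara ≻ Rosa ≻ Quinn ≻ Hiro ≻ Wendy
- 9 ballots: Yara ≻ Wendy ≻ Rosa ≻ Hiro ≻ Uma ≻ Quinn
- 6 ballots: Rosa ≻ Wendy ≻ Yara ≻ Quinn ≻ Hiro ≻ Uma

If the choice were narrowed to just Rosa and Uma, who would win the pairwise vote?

Rosa is ranked above Uma on 24 ballots; Uma above Rosa on 12.

Rosa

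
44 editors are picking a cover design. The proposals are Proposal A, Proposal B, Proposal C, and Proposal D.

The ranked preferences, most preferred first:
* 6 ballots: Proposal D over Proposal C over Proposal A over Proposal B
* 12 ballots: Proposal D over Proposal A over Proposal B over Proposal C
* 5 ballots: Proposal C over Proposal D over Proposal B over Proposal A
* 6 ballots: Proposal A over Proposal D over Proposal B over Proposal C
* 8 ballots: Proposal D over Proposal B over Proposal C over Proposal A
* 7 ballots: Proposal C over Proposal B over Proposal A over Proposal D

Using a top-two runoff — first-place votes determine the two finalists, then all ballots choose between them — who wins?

Round 1 first-place votes: Proposal A 6, Proposal B 0, Proposal C 12, Proposal D 26. Proposal D and Proposal C advance.
Runoff: Proposal D is ranked above Proposal C on 32 ballots, Proposal C above Proposal D on 12.

Proposal D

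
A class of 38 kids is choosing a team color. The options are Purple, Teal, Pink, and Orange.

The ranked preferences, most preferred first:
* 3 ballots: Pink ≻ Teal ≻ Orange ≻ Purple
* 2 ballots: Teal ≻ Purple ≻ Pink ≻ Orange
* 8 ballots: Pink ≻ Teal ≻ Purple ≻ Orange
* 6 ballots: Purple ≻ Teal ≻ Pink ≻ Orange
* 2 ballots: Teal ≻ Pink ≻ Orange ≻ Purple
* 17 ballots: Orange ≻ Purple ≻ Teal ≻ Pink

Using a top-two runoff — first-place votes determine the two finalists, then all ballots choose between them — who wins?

Pink

Round 1 first-place votes: Purple 6, Teal 4, Pink 11, Orange 17. Orange and Pink advance.
Runoff: Orange is ranked above Pink on 17 ballots, Pink above Orange on 21.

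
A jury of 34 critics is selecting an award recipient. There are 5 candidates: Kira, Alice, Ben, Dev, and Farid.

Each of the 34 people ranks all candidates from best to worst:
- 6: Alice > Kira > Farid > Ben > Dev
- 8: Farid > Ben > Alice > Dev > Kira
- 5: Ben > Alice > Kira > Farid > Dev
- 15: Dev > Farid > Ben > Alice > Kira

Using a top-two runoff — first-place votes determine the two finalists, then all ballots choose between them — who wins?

Round 1 first-place votes: Kira 0, Alice 6, Ben 5, Dev 15, Farid 8. Dev and Farid advance.
Runoff: Dev is ranked above Farid on 15 ballots, Farid above Dev on 19.

Farid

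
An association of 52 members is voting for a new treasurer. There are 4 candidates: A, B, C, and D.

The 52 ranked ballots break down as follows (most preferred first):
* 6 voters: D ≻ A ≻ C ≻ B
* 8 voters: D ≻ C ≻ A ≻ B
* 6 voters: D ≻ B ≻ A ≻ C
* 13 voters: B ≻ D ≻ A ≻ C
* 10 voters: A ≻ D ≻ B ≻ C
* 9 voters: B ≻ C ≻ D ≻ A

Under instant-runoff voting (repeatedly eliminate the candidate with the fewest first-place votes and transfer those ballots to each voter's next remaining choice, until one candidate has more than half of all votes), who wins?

D

Round 1: A 10, B 22, C 0, D 20. C eliminated.
Round 2: A 10, B 22, D 20. A eliminated.
Round 3: B 22, D 30. D has a majority (≥27).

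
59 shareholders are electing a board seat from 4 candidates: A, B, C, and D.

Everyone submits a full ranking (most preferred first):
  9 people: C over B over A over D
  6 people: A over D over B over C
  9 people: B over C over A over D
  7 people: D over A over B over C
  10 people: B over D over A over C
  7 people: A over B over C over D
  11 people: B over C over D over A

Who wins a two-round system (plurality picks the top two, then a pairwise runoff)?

B

Round 1 first-place votes: A 13, B 30, C 9, D 7. B and A advance.
Runoff: B is ranked above A on 39 ballots, A above B on 20.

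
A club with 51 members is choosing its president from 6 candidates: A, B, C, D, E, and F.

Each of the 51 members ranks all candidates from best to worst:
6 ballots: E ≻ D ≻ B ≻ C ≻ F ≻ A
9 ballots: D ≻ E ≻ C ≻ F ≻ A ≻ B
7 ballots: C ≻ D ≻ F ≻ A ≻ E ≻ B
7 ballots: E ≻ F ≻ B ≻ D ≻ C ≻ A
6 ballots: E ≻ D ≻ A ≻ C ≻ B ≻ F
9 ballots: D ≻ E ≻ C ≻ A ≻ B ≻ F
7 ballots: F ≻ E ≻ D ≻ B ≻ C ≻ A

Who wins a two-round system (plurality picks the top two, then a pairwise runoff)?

Round 1 first-place votes: A 0, B 0, C 7, D 18, E 19, F 7. E and D advance.
Runoff: E is ranked above D on 26 ballots, D above E on 25.

E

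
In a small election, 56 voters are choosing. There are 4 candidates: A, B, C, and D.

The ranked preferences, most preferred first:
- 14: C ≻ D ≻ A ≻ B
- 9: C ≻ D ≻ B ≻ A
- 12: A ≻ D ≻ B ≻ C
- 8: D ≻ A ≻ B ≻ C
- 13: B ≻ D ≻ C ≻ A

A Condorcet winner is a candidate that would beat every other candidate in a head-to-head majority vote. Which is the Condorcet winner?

D

D vs A: 44–12
D vs B: 43–13
D vs C: 33–23
D beats every other candidate.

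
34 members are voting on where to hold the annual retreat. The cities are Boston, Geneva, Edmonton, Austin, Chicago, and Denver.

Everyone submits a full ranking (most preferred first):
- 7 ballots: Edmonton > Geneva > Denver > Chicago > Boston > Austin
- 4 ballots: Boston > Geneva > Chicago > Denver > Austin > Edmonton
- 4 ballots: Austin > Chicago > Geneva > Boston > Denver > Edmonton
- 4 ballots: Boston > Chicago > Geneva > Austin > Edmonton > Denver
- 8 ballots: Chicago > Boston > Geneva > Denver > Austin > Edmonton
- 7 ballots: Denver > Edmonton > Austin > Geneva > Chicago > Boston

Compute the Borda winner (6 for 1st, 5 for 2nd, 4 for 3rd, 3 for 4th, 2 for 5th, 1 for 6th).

Boston: 7×2 + 4×6 + 4×3 + 4×6 + 8×5 + 7×1 = 121
Geneva: 7×5 + 4×5 + 4×4 + 4×4 + 8×4 + 7×3 = 140
Edmonton: 7×6 + 4×1 + 4×1 + 4×2 + 8×1 + 7×5 = 101
Austin: 7×1 + 4×2 + 4×6 + 4×3 + 8×2 + 7×4 = 95
Chicago: 7×3 + 4×4 + 4×5 + 4×5 + 8×6 + 7×2 = 139
Denver: 7×4 + 4×3 + 4×2 + 4×1 + 8×3 + 7×6 = 118

Geneva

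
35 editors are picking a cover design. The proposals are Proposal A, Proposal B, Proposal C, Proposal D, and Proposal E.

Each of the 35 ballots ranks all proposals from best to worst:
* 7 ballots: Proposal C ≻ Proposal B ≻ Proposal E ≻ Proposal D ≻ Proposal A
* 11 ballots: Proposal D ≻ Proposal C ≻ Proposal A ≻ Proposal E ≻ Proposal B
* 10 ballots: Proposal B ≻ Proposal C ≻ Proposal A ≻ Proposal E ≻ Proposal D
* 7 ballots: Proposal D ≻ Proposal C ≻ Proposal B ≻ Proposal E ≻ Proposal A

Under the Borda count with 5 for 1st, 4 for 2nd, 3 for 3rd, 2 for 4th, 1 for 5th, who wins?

Proposal A: 7×1 + 11×3 + 10×3 + 7×1 = 77
Proposal B: 7×4 + 11×1 + 10×5 + 7×3 = 110
Proposal C: 7×5 + 11×4 + 10×4 + 7×4 = 147
Proposal D: 7×2 + 11×5 + 10×1 + 7×5 = 114
Proposal E: 7×3 + 11×2 + 10×2 + 7×2 = 77

Proposal C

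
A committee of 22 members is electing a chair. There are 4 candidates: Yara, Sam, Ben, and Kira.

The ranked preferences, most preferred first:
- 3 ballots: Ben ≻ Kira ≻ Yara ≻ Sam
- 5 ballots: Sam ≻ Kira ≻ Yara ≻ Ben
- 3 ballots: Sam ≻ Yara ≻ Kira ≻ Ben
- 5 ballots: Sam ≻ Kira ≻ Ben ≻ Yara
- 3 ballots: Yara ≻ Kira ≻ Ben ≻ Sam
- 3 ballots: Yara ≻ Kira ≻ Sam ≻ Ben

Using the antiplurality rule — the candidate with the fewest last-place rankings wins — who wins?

Last-place votes: Yara 5, Sam 6, Ben 11, Kira 0.

Kira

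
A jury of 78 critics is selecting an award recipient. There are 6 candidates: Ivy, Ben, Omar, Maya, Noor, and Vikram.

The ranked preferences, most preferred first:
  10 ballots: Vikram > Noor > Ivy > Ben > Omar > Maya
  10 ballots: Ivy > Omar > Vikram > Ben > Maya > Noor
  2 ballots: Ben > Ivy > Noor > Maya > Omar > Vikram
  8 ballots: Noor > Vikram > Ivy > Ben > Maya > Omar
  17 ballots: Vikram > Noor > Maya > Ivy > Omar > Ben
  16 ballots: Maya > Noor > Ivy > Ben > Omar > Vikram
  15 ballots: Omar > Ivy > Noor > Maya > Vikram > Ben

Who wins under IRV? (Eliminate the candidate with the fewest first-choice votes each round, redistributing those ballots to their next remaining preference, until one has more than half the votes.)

Round 1: Ivy 10, Ben 2, Omar 15, Maya 16, Noor 8, Vikram 27. Ben eliminated.
Round 2: Ivy 12, Omar 15, Maya 16, Noor 8, Vikram 27. Noor eliminated.
Round 3: Ivy 12, Omar 15, Maya 16, Vikram 35. Ivy eliminated.
Round 4: Omar 25, Maya 18, Vikram 35. Maya eliminated.
Round 5: Omar 43, Vikram 35. Omar has a majority (≥40).

Omar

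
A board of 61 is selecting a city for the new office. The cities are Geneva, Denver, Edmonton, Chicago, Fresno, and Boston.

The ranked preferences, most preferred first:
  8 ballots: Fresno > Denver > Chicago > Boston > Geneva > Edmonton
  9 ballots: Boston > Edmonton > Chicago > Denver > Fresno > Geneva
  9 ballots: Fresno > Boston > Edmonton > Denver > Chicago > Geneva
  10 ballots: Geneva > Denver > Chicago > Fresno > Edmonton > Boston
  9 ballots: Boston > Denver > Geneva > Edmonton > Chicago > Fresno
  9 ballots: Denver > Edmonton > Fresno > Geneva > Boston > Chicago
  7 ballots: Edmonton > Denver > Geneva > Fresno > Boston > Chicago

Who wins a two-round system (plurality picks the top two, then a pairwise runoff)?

Round 1 first-place votes: Geneva 10, Denver 9, Edmonton 7, Chicago 0, Fresno 17, Boston 18. Boston and Fresno advance.
Runoff: Boston is ranked above Fresno on 18 ballots, Fresno above Boston on 43.

Fresno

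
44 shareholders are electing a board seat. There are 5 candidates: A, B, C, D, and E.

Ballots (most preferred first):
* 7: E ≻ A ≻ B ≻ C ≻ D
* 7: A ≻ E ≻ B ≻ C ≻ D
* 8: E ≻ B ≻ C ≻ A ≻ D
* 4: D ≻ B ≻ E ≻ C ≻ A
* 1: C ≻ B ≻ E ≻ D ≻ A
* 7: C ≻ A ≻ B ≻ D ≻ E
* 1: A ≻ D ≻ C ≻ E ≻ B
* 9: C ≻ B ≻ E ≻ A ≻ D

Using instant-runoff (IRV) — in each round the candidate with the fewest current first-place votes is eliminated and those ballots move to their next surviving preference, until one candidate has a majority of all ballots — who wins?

E

Round 1: A 8, B 0, C 17, D 4, E 15. B eliminated.
Round 2: A 8, C 17, D 4, E 15. D eliminated.
Round 3: A 8, C 17, E 19. A eliminated.
Round 4: C 18, E 26. E has a majority (≥23).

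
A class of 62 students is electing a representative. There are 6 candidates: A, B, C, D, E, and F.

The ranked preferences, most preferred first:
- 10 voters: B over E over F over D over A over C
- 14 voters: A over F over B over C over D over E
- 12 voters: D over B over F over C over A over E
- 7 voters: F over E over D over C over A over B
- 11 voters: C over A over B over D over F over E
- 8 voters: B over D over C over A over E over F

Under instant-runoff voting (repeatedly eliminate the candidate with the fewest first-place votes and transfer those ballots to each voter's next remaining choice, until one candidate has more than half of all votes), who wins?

Round 1: A 14, B 18, C 11, D 12, E 0, F 7. E eliminated.
Round 2: A 14, B 18, C 11, D 12, F 7. F eliminated.
Round 3: A 14, B 18, C 11, D 19. C eliminated.
Round 4: A 25, B 18, D 19. B eliminated.
Round 5: A 25, D 37. D has a majority (≥32).

D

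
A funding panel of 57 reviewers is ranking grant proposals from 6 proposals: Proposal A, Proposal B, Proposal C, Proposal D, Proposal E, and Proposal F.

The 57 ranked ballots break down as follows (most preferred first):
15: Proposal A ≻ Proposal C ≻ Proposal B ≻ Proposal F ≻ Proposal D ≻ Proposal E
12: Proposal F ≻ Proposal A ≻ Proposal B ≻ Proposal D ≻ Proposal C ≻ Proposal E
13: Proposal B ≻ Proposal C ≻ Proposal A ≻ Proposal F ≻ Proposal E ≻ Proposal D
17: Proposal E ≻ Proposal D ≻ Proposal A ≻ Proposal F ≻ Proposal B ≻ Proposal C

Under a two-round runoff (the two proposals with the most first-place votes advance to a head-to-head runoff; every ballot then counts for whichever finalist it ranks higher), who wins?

Round 1 first-place votes: Proposal A 15, Proposal B 13, Proposal C 0, Proposal D 0, Proposal E 17, Proposal F 12. Proposal E and Proposal A advance.
Runoff: Proposal E is ranked above Proposal A on 17 ballots, Proposal A above Proposal E on 40.

Proposal A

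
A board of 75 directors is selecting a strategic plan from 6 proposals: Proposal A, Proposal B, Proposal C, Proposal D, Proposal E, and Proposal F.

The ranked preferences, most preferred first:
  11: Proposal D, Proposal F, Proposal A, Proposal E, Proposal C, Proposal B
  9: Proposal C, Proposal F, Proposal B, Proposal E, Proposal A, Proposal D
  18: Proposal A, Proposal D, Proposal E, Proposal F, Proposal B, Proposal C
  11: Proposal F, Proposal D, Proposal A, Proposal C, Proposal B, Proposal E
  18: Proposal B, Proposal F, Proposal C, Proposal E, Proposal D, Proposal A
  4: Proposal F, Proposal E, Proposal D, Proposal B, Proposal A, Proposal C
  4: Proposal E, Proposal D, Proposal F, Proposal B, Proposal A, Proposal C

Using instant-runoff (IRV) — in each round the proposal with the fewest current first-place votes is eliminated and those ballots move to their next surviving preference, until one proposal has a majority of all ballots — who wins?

Proposal F

Round 1: Proposal A 18, Proposal B 18, Proposal C 9, Proposal D 11, Proposal E 4, Proposal F 15. Proposal E eliminated.
Round 2: Proposal A 18, Proposal B 18, Proposal C 9, Proposal D 15, Proposal F 15. Proposal C eliminated.
Round 3: Proposal A 18, Proposal B 18, Proposal D 15, Proposal F 24. Proposal D eliminated.
Round 4: Proposal A 18, Proposal B 18, Proposal F 39. Proposal F has a majority (≥38).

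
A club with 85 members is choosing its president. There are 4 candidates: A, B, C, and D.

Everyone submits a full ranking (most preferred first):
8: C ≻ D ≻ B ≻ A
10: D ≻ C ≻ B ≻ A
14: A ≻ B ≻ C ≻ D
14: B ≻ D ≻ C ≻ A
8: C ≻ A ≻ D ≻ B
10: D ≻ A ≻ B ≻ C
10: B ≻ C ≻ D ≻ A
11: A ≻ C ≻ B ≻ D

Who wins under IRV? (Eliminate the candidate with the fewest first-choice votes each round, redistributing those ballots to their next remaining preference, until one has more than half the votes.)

Round 1: A 25, B 24, C 16, D 20. C eliminated.
Round 2: A 33, B 24, D 28. B eliminated.
Round 3: A 33, D 52. D has a majority (≥43).

D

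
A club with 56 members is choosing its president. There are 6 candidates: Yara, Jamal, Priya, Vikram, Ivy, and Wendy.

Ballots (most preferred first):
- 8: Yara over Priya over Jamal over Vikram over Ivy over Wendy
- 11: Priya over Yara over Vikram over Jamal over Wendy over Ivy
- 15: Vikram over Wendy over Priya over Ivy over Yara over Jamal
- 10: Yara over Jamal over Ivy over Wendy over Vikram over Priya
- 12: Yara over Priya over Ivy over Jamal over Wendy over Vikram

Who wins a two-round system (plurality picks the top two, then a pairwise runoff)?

Round 1 first-place votes: Yara 30, Jamal 0, Priya 11, Vikram 15, Ivy 0, Wendy 0. Yara and Vikram advance.
Runoff: Yara is ranked above Vikram on 41 ballots, Vikram above Yara on 15.

Yara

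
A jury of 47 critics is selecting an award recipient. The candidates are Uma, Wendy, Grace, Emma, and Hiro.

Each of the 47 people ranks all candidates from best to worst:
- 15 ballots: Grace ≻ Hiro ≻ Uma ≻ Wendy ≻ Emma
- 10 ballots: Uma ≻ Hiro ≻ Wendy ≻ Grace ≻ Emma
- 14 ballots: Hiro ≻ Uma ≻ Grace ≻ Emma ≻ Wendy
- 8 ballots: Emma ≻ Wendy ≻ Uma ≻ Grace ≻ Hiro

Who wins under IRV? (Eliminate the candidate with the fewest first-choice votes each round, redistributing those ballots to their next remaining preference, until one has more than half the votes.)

Round 1: Uma 10, Wendy 0, Grace 15, Emma 8, Hiro 14. Wendy eliminated.
Round 2: Uma 10, Grace 15, Emma 8, Hiro 14. Emma eliminated.
Round 3: Uma 18, Grace 15, Hiro 14. Hiro eliminated.
Round 4: Uma 32, Grace 15. Uma has a majority (≥24).

Uma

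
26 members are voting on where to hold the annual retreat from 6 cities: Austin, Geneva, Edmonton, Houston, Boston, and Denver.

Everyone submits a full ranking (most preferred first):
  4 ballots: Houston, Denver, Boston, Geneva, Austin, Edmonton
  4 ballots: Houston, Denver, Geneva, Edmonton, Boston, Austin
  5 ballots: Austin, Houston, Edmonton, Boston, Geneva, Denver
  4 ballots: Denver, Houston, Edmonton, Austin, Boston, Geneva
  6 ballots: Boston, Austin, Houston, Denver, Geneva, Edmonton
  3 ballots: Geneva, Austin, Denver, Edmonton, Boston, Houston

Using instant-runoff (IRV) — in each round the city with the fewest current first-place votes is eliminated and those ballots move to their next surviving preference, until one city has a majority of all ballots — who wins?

Round 1: Austin 5, Geneva 3, Edmonton 0, Houston 8, Boston 6, Denver 4. Edmonton eliminated.
Round 2: Austin 5, Geneva 3, Houston 8, Boston 6, Denver 4. Geneva eliminated.
Round 3: Austin 8, Houston 8, Boston 6, Denver 4. Denver eliminated.
Round 4: Austin 8, Houston 12, Boston 6. Boston eliminated.
Round 5: Austin 14, Houston 12. Austin has a majority (≥14).

Austin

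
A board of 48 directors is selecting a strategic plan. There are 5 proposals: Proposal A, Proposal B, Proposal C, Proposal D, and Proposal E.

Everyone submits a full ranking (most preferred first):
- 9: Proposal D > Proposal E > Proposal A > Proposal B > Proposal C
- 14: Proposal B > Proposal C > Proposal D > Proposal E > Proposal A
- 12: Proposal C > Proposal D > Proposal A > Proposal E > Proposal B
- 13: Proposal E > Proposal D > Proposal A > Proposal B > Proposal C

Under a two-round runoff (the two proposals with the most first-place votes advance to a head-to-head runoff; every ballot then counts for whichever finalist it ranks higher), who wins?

Round 1 first-place votes: Proposal A 0, Proposal B 14, Proposal C 12, Proposal D 9, Proposal E 13. Proposal B and Proposal E advance.
Runoff: Proposal B is ranked above Proposal E on 14 ballots, Proposal E above Proposal B on 34.

Proposal E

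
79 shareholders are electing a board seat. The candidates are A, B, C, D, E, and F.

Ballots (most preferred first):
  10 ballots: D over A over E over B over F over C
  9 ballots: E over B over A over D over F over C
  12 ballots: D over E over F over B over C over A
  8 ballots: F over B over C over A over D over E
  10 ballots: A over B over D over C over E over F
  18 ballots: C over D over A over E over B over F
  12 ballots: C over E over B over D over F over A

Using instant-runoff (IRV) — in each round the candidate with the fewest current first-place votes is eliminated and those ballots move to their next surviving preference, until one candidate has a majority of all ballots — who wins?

Round 1: A 10, B 0, C 30, D 22, E 9, F 8. B eliminated.
Round 2: A 10, C 30, D 22, E 9, F 8. F eliminated.
Round 3: A 10, C 38, D 22, E 9. E eliminated.
Round 4: A 19, C 38, D 22. A eliminated.
Round 5: C 38, D 41. D has a majority (≥40).

D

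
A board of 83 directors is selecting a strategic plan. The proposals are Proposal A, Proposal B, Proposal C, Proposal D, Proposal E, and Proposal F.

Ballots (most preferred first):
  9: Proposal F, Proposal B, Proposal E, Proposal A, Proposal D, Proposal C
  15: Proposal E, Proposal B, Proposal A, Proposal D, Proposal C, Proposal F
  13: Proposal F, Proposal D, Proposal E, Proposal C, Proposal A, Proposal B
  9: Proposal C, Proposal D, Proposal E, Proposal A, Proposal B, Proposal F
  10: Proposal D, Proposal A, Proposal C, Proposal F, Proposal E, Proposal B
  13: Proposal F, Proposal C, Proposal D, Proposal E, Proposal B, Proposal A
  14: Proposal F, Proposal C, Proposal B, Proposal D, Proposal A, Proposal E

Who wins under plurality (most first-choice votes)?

First-place votes: Proposal A 0, Proposal B 0, Proposal C 9, Proposal D 10, Proposal E 15, Proposal F 49.

Proposal F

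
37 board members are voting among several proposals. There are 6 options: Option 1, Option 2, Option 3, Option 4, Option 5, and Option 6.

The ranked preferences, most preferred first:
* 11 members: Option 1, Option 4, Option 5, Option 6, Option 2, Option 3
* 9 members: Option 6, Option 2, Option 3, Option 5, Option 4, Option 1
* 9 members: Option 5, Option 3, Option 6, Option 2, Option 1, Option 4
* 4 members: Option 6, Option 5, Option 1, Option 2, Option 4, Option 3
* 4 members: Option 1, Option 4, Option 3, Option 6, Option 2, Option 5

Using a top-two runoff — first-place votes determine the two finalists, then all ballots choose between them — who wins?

Round 1 first-place votes: Option 1 15, Option 2 0, Option 3 0, Option 4 0, Option 5 9, Option 6 13. Option 1 and Option 6 advance.
Runoff: Option 1 is ranked above Option 6 on 15 ballots, Option 6 above Option 1 on 22.

Option 6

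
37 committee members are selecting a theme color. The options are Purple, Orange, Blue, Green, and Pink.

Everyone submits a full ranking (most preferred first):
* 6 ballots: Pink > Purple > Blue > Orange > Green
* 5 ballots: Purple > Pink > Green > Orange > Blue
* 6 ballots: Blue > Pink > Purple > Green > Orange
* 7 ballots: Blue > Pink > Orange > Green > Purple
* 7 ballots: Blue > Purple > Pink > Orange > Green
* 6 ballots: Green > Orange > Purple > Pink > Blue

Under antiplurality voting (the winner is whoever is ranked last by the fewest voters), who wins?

Pink

Last-place votes: Purple 7, Orange 6, Blue 11, Green 13, Pink 0.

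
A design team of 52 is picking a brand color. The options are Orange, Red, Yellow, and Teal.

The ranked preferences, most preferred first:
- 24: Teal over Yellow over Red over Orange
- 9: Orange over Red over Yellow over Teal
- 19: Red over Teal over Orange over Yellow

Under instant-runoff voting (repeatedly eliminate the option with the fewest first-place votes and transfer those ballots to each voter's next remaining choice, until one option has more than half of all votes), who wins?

Red

Round 1: Orange 9, Red 19, Yellow 0, Teal 24. Yellow eliminated.
Round 2: Orange 9, Red 19, Teal 24. Orange eliminated.
Round 3: Red 28, Teal 24. Red has a majority (≥27).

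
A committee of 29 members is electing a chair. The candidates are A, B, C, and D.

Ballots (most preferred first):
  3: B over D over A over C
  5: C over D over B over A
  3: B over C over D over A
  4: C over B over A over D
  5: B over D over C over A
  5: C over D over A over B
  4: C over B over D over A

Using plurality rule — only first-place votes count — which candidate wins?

First-place votes: A 0, B 11, C 18, D 0.

C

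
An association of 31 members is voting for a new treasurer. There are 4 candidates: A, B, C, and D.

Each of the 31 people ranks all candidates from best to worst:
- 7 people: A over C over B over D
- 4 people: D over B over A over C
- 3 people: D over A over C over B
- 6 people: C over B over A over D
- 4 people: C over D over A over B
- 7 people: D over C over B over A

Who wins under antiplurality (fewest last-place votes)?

C

Last-place votes: A 7, B 7, C 4, D 13.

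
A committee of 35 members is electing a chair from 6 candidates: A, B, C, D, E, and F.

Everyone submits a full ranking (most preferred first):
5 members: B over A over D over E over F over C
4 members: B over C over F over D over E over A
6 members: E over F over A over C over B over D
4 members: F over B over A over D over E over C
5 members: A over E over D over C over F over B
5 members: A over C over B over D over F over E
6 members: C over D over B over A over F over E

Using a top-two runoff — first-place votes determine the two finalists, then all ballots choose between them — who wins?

B

Round 1 first-place votes: A 10, B 9, C 6, D 0, E 6, F 4. A and B advance.
Runoff: A is ranked above B on 16 ballots, B above A on 19.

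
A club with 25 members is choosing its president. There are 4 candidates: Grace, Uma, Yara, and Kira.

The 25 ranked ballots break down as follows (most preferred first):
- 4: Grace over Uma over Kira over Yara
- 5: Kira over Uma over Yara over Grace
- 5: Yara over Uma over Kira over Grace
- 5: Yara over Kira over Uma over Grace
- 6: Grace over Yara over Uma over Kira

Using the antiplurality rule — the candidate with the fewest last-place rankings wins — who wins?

Last-place votes: Grace 15, Uma 0, Yara 4, Kira 6.

Uma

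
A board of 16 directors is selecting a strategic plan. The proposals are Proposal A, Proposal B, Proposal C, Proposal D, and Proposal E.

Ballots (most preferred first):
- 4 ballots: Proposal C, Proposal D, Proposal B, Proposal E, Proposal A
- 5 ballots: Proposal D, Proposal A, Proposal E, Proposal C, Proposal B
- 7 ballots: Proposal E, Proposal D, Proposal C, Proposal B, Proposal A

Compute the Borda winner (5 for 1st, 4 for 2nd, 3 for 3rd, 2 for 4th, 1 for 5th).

Proposal D

Proposal A: 4×1 + 5×4 + 7×1 = 31
Proposal B: 4×3 + 5×1 + 7×2 = 31
Proposal C: 4×5 + 5×2 + 7×3 = 51
Proposal D: 4×4 + 5×5 + 7×4 = 69
Proposal E: 4×2 + 5×3 + 7×5 = 58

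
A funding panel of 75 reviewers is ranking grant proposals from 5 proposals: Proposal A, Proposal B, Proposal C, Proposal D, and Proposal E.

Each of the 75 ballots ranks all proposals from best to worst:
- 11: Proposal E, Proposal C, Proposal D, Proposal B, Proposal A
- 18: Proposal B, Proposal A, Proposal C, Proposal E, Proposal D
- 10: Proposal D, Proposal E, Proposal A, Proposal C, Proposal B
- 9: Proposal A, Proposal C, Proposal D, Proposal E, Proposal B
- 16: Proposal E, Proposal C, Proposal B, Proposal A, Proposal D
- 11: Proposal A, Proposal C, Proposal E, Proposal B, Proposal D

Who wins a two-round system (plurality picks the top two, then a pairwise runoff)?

Proposal A

Round 1 first-place votes: Proposal A 20, Proposal B 18, Proposal C 0, Proposal D 10, Proposal E 27. Proposal E and Proposal A advance.
Runoff: Proposal E is ranked above Proposal A on 37 ballots, Proposal A above Proposal E on 38.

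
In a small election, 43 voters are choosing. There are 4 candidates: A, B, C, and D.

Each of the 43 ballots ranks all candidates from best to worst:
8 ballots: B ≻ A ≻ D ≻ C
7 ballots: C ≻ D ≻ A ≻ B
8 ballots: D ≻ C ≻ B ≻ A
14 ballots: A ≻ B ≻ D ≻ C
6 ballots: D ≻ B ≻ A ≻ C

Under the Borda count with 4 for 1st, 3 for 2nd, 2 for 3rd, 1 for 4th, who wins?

A: 8×3 + 7×2 + 8×1 + 14×4 + 6×2 = 114
B: 8×4 + 7×1 + 8×2 + 14×3 + 6×3 = 115
C: 8×1 + 7×4 + 8×3 + 14×1 + 6×1 = 80
D: 8×2 + 7×3 + 8×4 + 14×2 + 6×4 = 121

D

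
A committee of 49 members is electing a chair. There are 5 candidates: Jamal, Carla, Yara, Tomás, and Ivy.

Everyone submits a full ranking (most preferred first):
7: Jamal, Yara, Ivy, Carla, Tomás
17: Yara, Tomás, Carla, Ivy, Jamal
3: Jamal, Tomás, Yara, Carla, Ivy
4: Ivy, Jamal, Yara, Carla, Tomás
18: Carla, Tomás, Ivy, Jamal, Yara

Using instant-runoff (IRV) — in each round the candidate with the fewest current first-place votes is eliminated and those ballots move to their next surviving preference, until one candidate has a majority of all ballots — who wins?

Round 1: Jamal 10, Carla 18, Yara 17, Tomás 0, Ivy 4. Tomás eliminated.
Round 2: Jamal 10, Carla 18, Yara 17, Ivy 4. Ivy eliminated.
Round 3: Jamal 14, Carla 18, Yara 17. Jamal eliminated.
Round 4: Carla 18, Yara 31. Yara has a majority (≥25).

Yara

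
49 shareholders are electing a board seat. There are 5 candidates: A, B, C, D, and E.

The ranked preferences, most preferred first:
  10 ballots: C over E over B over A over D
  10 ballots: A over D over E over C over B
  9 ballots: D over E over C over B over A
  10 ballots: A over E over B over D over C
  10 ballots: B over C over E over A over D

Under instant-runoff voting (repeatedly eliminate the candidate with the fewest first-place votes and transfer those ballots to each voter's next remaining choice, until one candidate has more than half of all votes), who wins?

Round 1: A 20, B 10, C 10, D 9, E 0. E eliminated.
Round 2: A 20, B 10, C 10, D 9. D eliminated.
Round 3: A 20, B 10, C 19. B eliminated.
Round 4: A 20, C 29. C has a majority (≥25).

C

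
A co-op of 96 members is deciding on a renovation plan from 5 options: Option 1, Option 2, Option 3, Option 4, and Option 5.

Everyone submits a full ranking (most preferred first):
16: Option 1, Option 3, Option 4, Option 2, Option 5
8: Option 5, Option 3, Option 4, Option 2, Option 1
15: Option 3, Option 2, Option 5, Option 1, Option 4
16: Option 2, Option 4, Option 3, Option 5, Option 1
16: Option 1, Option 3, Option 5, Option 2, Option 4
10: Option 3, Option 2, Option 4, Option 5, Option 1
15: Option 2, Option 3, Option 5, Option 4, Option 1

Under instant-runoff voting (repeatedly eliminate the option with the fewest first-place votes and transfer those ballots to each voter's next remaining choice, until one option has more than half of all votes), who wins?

Round 1: Option 1 32, Option 2 31, Option 3 25, Option 4 0, Option 5 8. Option 4 eliminated.
Round 2: Option 1 32, Option 2 31, Option 3 25, Option 5 8. Option 5 eliminated.
Round 3: Option 1 32, Option 2 31, Option 3 33. Option 2 eliminated.
Round 4: Option 1 32, Option 3 64. Option 3 has a majority (≥49).

Option 3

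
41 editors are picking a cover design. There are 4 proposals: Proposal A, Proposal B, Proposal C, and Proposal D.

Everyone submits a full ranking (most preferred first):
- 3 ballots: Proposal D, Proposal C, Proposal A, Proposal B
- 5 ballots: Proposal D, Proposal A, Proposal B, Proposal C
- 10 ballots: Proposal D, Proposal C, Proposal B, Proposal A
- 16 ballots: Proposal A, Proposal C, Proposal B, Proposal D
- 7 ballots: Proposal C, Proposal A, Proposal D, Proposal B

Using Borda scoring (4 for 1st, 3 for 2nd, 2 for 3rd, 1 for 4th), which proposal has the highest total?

Proposal C

Proposal A: 3×2 + 5×3 + 10×1 + 16×4 + 7×3 = 116
Proposal B: 3×1 + 5×2 + 10×2 + 16×2 + 7×1 = 72
Proposal C: 3×3 + 5×1 + 10×3 + 16×3 + 7×4 = 120
Proposal D: 3×4 + 5×4 + 10×4 + 16×1 + 7×2 = 102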